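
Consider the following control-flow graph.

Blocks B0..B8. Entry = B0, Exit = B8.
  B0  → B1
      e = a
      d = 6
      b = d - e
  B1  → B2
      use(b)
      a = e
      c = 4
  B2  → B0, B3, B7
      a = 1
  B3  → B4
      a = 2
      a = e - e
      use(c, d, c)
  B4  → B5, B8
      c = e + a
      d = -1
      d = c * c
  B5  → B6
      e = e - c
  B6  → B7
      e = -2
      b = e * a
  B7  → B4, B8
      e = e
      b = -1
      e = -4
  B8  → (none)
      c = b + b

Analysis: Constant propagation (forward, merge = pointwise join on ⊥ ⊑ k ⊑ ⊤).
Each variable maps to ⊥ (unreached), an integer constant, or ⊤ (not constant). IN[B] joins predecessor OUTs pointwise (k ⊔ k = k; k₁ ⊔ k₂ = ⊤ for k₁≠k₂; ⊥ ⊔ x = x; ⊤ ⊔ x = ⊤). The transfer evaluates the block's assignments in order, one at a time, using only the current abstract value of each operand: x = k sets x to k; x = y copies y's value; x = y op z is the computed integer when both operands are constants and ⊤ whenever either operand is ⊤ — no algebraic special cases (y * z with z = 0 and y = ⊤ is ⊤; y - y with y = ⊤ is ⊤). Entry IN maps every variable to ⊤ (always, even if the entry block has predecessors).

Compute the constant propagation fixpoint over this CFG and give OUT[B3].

Answer: {a: ⊤, b: ⊤, c: 4, d: 6, e: ⊤, f: ⊤}

Derivation:
Fixpoint table:
  B0:   IN=(all ⊤)   OUT={d:6; rest ⊤}
  B1:   IN={d:6; rest ⊤}   OUT={c:4, d:6; rest ⊤}
  B2:   IN={c:4, d:6; rest ⊤}   OUT={a:1, c:4, d:6; rest ⊤}
  B3:   IN={a:1, c:4, d:6; rest ⊤}   OUT={c:4, d:6; rest ⊤}
  B4:   IN=(all ⊤)   OUT=(all ⊤)
  B5:   IN=(all ⊤)   OUT=(all ⊤)
  B6:   IN=(all ⊤)   OUT={e:-2; rest ⊤}
  B7:   IN=(all ⊤)   OUT={b:-1, e:-4; rest ⊤}
  B8:   IN=(all ⊤)   OUT=(all ⊤)

Merge at B3: IN[B3] = OUT[B2] = {a: 1, b: ⊤, c: 4, d: 6, e: ⊤, f: ⊤}
Applying B3's transfer function to that IN value gives OUT[B3] (row B3 above).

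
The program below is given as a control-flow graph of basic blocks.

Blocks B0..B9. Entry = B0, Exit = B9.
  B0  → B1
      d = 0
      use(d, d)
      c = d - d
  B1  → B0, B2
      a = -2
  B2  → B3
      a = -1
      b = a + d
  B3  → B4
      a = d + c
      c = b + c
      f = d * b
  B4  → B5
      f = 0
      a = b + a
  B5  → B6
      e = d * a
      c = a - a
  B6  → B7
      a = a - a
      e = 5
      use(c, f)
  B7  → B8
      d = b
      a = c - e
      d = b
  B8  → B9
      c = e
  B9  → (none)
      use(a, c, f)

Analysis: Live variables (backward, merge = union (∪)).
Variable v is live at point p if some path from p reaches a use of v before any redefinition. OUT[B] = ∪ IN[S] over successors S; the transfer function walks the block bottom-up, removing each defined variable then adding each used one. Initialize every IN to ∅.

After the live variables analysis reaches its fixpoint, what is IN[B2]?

Fixpoint table:
  B0: | IN={} | OUT={c, d}
  B1: | IN={c, d} | OUT={c, d}
  B2: | IN={c, d} | OUT={b, c, d}
  B3: | IN={b, c, d} | OUT={a, b, d}
  B4: | IN={a, b, d} | OUT={a, b, d, f}
  B5: | IN={a, b, d, f} | OUT={a, b, c, f}
  B6: | IN={a, b, c, f} | OUT={b, c, e, f}
  B7: | IN={b, c, e, f} | OUT={a, e, f}
  B8: | IN={a, e, f} | OUT={a, c, f}
  B9: | IN={a, c, f} | OUT={}

Merge at B2: OUT[B2] = IN[B3] = {b, c, d}
Applying B2's transfer function to that OUT value gives IN[B2] (row B2 above).

Answer: {c, d}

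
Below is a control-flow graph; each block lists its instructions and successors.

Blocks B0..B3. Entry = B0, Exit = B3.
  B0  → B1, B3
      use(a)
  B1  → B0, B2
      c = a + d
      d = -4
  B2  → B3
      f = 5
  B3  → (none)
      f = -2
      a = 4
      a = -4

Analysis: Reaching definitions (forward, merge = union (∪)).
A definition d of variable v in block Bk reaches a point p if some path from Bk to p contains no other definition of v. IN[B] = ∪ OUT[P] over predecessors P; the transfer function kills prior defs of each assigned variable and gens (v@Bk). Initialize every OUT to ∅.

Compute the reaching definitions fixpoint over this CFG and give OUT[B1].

Converged values:
  B0:  IN={c@B1, d@B1}  OUT={c@B1, d@B1}
  B1:  IN={c@B1, d@B1}  OUT={c@B1, d@B1}
  B2:  IN={c@B1, d@B1}  OUT={c@B1, d@B1, f@B2}
  B3:  IN={c@B1, d@B1, f@B2}  OUT={a@B3, c@B1, d@B1, f@B3}

Merge at B1: IN[B1] = OUT[B0] = {c@B1, d@B1}
Applying B1's transfer function to that IN value gives OUT[B1] (row B1 above).

Answer: {c@B1, d@B1}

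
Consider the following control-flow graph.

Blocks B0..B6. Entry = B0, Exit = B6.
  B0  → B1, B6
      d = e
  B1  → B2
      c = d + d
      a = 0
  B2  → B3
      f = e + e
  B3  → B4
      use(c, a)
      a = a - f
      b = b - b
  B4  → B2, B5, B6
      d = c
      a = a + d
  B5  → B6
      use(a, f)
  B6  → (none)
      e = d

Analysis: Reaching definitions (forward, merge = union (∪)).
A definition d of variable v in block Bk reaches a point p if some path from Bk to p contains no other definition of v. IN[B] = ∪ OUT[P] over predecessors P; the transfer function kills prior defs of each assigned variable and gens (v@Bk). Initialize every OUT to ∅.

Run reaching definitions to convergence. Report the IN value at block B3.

Per-block solution:
  B0: | IN={} | OUT={d@B0}
  B1: | IN={d@B0} | OUT={a@B1, c@B1, d@B0}
  B2: | IN={a@B1, a@B4, b@B3, c@B1, d@B0, d@B4, f@B2} | OUT={a@B1, a@B4, b@B3, c@B1, d@B0, d@B4, f@B2}
  B3: | IN={a@B1, a@B4, b@B3, c@B1, d@B0, d@B4, f@B2} | OUT={a@B3, b@B3, c@B1, d@B0, d@B4, f@B2}
  B4: | IN={a@B3, b@B3, c@B1, d@B0, d@B4, f@B2} | OUT={a@B4, b@B3, c@B1, d@B4, f@B2}
  B5: | IN={a@B4, b@B3, c@B1, d@B4, f@B2} | OUT={a@B4, b@B3, c@B1, d@B4, f@B2}
  B6: | IN={a@B4, b@B3, c@B1, d@B0, d@B4, f@B2} | OUT={a@B4, b@B3, c@B1, d@B0, d@B4, e@B6, f@B2}

Merge at B3: IN[B3] = OUT[B2] = {a@B1, a@B4, b@B3, c@B1, d@B0, d@B4, f@B2}

Answer: {a@B1, a@B4, b@B3, c@B1, d@B0, d@B4, f@B2}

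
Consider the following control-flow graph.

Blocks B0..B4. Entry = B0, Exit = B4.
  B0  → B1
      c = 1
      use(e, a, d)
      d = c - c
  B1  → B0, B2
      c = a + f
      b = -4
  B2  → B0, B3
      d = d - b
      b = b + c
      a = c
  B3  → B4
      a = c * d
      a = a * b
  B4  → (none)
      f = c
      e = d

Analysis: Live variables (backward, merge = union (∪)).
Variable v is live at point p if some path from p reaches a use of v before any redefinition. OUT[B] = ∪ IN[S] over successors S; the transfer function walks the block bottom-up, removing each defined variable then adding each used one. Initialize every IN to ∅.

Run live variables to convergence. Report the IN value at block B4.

Converged values:
  B0:  IN={a, d, e, f}  OUT={a, d, e, f}
  B1:  IN={a, d, e, f}  OUT={a, b, c, d, e, f}
  B2:  IN={b, c, d, e, f}  OUT={a, b, c, d, e, f}
  B3:  IN={b, c, d}  OUT={c, d}
  B4:  IN={c, d}  OUT={}

B4 is the boundary node: OUT[B4] = {}
Applying B4's transfer function to that OUT value gives IN[B4] (row B4 above).

Answer: {c, d}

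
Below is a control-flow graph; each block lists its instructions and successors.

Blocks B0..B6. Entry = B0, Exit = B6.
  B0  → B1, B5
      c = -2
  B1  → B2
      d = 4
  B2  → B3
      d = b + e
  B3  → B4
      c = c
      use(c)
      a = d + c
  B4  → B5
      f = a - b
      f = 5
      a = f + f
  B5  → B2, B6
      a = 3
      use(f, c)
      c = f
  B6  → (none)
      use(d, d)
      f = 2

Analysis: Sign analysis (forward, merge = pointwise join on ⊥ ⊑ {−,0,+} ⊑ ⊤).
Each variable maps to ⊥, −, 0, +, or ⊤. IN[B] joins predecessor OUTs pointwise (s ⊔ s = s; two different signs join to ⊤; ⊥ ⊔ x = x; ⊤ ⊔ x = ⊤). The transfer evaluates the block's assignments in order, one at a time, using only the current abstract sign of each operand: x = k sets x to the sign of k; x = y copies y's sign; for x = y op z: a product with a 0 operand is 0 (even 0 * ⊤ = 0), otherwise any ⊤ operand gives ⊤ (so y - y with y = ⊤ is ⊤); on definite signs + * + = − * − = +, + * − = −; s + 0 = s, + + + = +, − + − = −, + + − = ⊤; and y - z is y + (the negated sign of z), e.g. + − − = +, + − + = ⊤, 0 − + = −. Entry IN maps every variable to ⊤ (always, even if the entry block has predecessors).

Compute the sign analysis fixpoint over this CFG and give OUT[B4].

Answer: {a: +, b: ⊤, c: ⊤, d: ⊤, e: ⊤, f: +}

Trace:
Fixpoint table:
  B0:  IN=(all ⊤)  OUT={c:-; rest ⊤}
  B1:  IN={c:-; rest ⊤}  OUT={c:-, d:+; rest ⊤}
  B2:  IN=(all ⊤)  OUT=(all ⊤)
  B3:  IN=(all ⊤)  OUT=(all ⊤)
  B4:  IN=(all ⊤)  OUT={a:+, f:+; rest ⊤}
  B5:  IN=(all ⊤)  OUT={a:+; rest ⊤}
  B6:  IN={a:+; rest ⊤}  OUT={a:+, f:+; rest ⊤}

Merge at B4: IN[B4] = OUT[B3] = {a: ⊤, b: ⊤, c: ⊤, d: ⊤, e: ⊤, f: ⊤}
Applying B4's transfer function to that IN value gives OUT[B4] (row B4 above).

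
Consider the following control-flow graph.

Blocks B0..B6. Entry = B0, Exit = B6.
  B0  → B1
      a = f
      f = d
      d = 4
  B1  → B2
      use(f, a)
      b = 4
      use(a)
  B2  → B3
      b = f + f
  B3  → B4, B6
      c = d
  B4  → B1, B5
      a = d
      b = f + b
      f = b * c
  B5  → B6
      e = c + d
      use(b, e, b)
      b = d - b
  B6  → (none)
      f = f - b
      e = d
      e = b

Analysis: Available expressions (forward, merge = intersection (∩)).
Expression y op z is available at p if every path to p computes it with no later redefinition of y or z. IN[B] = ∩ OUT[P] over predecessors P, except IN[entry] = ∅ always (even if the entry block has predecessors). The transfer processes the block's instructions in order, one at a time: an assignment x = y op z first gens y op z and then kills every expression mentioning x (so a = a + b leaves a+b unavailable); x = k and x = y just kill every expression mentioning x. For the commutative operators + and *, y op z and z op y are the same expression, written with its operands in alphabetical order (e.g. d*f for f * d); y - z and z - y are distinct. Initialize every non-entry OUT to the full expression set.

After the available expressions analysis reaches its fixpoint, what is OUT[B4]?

Fixpoint table:
  B0:  IN={}  OUT={}
  B1:  IN={}  OUT={}
  B2:  IN={}  OUT={f+f}
  B3:  IN={f+f}  OUT={f+f}
  B4:  IN={f+f}  OUT={b*c}
  B5:  IN={b*c}  OUT={c+d}
  B6:  IN={}  OUT={}

Merge at B4: IN[B4] = OUT[B3] = {f+f}
Applying B4's transfer function to that IN value gives OUT[B4] (row B4 above).

Answer: {b*c}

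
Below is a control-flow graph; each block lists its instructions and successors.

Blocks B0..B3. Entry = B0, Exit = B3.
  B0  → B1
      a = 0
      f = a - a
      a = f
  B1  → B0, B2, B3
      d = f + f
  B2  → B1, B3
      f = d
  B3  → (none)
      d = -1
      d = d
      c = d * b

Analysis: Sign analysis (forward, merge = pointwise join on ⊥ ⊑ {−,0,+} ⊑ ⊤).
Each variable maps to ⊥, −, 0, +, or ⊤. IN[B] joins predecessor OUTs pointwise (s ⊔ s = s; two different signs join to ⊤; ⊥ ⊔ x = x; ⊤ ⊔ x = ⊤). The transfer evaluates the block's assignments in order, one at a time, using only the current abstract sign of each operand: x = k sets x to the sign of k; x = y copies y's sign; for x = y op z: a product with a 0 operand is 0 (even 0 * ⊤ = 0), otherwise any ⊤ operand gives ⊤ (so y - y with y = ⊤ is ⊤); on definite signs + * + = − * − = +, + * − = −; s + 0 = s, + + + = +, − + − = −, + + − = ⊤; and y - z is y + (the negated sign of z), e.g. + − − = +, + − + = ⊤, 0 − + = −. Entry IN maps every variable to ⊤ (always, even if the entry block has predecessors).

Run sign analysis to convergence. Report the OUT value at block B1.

Answer: {a: 0, b: ⊤, c: ⊤, d: 0, e: ⊤, f: 0}

Derivation:
Fixpoint table:
  B0:   IN=(all ⊤)   OUT={a:0, f:0; rest ⊤}
  B1:   IN={a:0, f:0; rest ⊤}   OUT={a:0, d:0, f:0; rest ⊤}
  B2:   IN={a:0, d:0, f:0; rest ⊤}   OUT={a:0, d:0, f:0; rest ⊤}
  B3:   IN={a:0, d:0, f:0; rest ⊤}   OUT={a:0, d:-, f:0; rest ⊤}

Merge at B1: IN[B1] = OUT[B0] ⊔ OUT[B2] = {a: 0, b: ⊤, c: ⊤, d: ⊤, e: ⊤, f: 0}
Applying B1's transfer function to that IN value gives OUT[B1] (row B1 above).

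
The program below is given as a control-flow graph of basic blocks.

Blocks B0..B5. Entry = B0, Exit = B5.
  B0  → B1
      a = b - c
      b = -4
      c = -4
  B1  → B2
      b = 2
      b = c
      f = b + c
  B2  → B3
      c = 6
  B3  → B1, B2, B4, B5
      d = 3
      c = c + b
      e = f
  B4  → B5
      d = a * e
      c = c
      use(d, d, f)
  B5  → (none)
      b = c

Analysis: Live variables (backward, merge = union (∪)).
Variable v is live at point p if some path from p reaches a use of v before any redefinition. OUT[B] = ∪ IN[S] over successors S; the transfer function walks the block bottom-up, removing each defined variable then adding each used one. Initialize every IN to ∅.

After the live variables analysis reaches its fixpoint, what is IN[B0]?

Converged values:
  B0:   IN={b, c}   OUT={a, c}
  B1:   IN={a, c}   OUT={a, b, f}
  B2:   IN={a, b, f}   OUT={a, b, c, f}
  B3:   IN={a, b, c, f}   OUT={a, b, c, e, f}
  B4:   IN={a, c, e, f}   OUT={c}
  B5:   IN={c}   OUT={}

Merge at B0: OUT[B0] = IN[B1] = {a, c}
Applying B0's transfer function to that OUT value gives IN[B0] (row B0 above).

Answer: {b, c}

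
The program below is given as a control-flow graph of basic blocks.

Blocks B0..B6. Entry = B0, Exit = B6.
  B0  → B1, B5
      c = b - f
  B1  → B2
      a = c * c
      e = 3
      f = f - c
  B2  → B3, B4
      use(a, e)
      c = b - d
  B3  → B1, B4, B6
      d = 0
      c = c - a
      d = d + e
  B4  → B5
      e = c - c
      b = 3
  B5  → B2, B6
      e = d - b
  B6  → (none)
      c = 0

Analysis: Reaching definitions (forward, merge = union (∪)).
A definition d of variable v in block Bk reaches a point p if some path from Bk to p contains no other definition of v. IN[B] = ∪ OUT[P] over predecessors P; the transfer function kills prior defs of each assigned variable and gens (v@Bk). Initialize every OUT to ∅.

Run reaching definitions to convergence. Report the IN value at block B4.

Answer: {a@B1, b@B4, c@B2, c@B3, d@B3, e@B1, e@B5, f@B1}

Trace:
Fixpoint table:
  B0:   IN={}   OUT={c@B0}
  B1:   IN={a@B1, b@B4, c@B0, c@B3, d@B3, e@B1, e@B5, f@B1}   OUT={a@B1, b@B4, c@B0, c@B3, d@B3, e@B1, f@B1}
  B2:   IN={a@B1, b@B4, c@B0, c@B2, c@B3, d@B3, e@B1, e@B5, f@B1}   OUT={a@B1, b@B4, c@B2, d@B3, e@B1, e@B5, f@B1}
  B3:   IN={a@B1, b@B4, c@B2, d@B3, e@B1, e@B5, f@B1}   OUT={a@B1, b@B4, c@B3, d@B3, e@B1, e@B5, f@B1}
  B4:   IN={a@B1, b@B4, c@B2, c@B3, d@B3, e@B1, e@B5, f@B1}   OUT={a@B1, b@B4, c@B2, c@B3, d@B3, e@B4, f@B1}
  B5:   IN={a@B1, b@B4, c@B0, c@B2, c@B3, d@B3, e@B4, f@B1}   OUT={a@B1, b@B4, c@B0, c@B2, c@B3, d@B3, e@B5, f@B1}
  B6:   IN={a@B1, b@B4, c@B0, c@B2, c@B3, d@B3, e@B1, e@B5, f@B1}   OUT={a@B1, b@B4, c@B6, d@B3, e@B1, e@B5, f@B1}

Merge at B4: IN[B4] = OUT[B2] ⊔ OUT[B3] = {a@B1, b@B4, c@B2, c@B3, d@B3, e@B1, e@B5, f@B1}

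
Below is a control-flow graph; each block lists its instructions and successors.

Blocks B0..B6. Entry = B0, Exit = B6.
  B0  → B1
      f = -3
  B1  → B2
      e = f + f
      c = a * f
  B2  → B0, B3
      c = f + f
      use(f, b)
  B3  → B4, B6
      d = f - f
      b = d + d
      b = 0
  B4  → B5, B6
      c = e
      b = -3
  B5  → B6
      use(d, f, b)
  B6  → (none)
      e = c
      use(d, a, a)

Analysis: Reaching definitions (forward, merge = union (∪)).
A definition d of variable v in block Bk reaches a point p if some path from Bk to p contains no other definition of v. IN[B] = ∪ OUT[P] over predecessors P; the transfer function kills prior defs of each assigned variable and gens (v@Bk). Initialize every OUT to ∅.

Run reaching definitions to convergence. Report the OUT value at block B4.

Answer: {b@B4, c@B4, d@B3, e@B1, f@B0}

Derivation:
Converged values:
  B0: | IN={c@B2, e@B1, f@B0} | OUT={c@B2, e@B1, f@B0}
  B1: | IN={c@B2, e@B1, f@B0} | OUT={c@B1, e@B1, f@B0}
  B2: | IN={c@B1, e@B1, f@B0} | OUT={c@B2, e@B1, f@B0}
  B3: | IN={c@B2, e@B1, f@B0} | OUT={b@B3, c@B2, d@B3, e@B1, f@B0}
  B4: | IN={b@B3, c@B2, d@B3, e@B1, f@B0} | OUT={b@B4, c@B4, d@B3, e@B1, f@B0}
  B5: | IN={b@B4, c@B4, d@B3, e@B1, f@B0} | OUT={b@B4, c@B4, d@B3, e@B1, f@B0}
  B6: | IN={b@B3, b@B4, c@B2, c@B4, d@B3, e@B1, f@B0} | OUT={b@B3, b@B4, c@B2, c@B4, d@B3, e@B6, f@B0}

Merge at B4: IN[B4] = OUT[B3] = {b@B3, c@B2, d@B3, e@B1, f@B0}
Applying B4's transfer function to that IN value gives OUT[B4] (row B4 above).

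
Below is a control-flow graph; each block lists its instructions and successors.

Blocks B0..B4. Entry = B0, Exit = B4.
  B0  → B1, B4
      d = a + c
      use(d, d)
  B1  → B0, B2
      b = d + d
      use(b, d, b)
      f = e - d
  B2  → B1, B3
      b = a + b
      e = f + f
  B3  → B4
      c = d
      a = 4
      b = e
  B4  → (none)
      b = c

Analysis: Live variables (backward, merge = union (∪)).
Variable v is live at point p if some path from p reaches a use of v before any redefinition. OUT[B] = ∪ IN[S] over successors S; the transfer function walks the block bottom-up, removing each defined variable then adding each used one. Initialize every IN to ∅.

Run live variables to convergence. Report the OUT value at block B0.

Fixpoint table:
  B0:   IN={a, c, e}   OUT={a, c, d, e}
  B1:   IN={a, c, d, e}   OUT={a, b, c, d, e, f}
  B2:   IN={a, b, c, d, f}   OUT={a, c, d, e}
  B3:   IN={d, e}   OUT={c}
  B4:   IN={c}   OUT={}

Merge at B0: OUT[B0] = IN[B1] ⊔ IN[B4] = {a, c, d, e}

Answer: {a, c, d, e}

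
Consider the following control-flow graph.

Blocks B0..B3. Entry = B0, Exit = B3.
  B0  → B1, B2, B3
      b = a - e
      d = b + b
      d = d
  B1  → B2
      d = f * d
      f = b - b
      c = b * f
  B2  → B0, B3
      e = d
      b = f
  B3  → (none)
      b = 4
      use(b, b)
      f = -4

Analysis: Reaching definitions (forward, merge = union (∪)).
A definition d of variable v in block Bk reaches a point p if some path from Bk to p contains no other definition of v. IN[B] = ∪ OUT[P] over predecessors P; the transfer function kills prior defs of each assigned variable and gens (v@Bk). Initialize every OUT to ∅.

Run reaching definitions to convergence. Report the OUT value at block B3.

Converged values:
  B0:  IN={b@B2, c@B1, d@B0, d@B1, e@B2, f@B1}  OUT={b@B0, c@B1, d@B0, e@B2, f@B1}
  B1:  IN={b@B0, c@B1, d@B0, e@B2, f@B1}  OUT={b@B0, c@B1, d@B1, e@B2, f@B1}
  B2:  IN={b@B0, c@B1, d@B0, d@B1, e@B2, f@B1}  OUT={b@B2, c@B1, d@B0, d@B1, e@B2, f@B1}
  B3:  IN={b@B0, b@B2, c@B1, d@B0, d@B1, e@B2, f@B1}  OUT={b@B3, c@B1, d@B0, d@B1, e@B2, f@B3}

Merge at B3: IN[B3] = OUT[B0] ⊔ OUT[B2] = {b@B0, b@B2, c@B1, d@B0, d@B1, e@B2, f@B1}
Applying B3's transfer function to that IN value gives OUT[B3] (row B3 above).

Answer: {b@B3, c@B1, d@B0, d@B1, e@B2, f@B3}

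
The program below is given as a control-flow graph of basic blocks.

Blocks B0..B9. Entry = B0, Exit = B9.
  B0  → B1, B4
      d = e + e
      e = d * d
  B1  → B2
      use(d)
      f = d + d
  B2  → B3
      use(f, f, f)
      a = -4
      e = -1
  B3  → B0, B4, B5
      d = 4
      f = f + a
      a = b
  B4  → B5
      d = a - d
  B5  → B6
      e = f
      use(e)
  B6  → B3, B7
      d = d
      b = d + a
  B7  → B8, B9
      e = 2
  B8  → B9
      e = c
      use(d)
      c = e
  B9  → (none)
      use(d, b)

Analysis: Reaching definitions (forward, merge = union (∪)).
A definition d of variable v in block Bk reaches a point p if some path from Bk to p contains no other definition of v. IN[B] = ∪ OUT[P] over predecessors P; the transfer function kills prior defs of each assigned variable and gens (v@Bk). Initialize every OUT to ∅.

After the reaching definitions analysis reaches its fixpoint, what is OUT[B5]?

Answer: {a@B3, b@B6, d@B3, d@B4, e@B5, f@B3}

Trace:
Fixpoint table:
  B0: | IN={a@B3, b@B6, d@B3, e@B2, e@B5, f@B3} | OUT={a@B3, b@B6, d@B0, e@B0, f@B3}
  B1: | IN={a@B3, b@B6, d@B0, e@B0, f@B3} | OUT={a@B3, b@B6, d@B0, e@B0, f@B1}
  B2: | IN={a@B3, b@B6, d@B0, e@B0, f@B1} | OUT={a@B2, b@B6, d@B0, e@B2, f@B1}
  B3: | IN={a@B2, a@B3, b@B6, d@B0, d@B6, e@B2, e@B5, f@B1, f@B3} | OUT={a@B3, b@B6, d@B3, e@B2, e@B5, f@B3}
  B4: | IN={a@B3, b@B6, d@B0, d@B3, e@B0, e@B2, e@B5, f@B3} | OUT={a@B3, b@B6, d@B4, e@B0, e@B2, e@B5, f@B3}
  B5: | IN={a@B3, b@B6, d@B3, d@B4, e@B0, e@B2, e@B5, f@B3} | OUT={a@B3, b@B6, d@B3, d@B4, e@B5, f@B3}
  B6: | IN={a@B3, b@B6, d@B3, d@B4, e@B5, f@B3} | OUT={a@B3, b@B6, d@B6, e@B5, f@B3}
  B7: | IN={a@B3, b@B6, d@B6, e@B5, f@B3} | OUT={a@B3, b@B6, d@B6, e@B7, f@B3}
  B8: | IN={a@B3, b@B6, d@B6, e@B7, f@B3} | OUT={a@B3, b@B6, c@B8, d@B6, e@B8, f@B3}
  B9: | IN={a@B3, b@B6, c@B8, d@B6, e@B7, e@B8, f@B3} | OUT={a@B3, b@B6, c@B8, d@B6, e@B7, e@B8, f@B3}

Merge at B5: IN[B5] = OUT[B3] ⊔ OUT[B4] = {a@B3, b@B6, d@B3, d@B4, e@B0, e@B2, e@B5, f@B3}
Applying B5's transfer function to that IN value gives OUT[B5] (row B5 above).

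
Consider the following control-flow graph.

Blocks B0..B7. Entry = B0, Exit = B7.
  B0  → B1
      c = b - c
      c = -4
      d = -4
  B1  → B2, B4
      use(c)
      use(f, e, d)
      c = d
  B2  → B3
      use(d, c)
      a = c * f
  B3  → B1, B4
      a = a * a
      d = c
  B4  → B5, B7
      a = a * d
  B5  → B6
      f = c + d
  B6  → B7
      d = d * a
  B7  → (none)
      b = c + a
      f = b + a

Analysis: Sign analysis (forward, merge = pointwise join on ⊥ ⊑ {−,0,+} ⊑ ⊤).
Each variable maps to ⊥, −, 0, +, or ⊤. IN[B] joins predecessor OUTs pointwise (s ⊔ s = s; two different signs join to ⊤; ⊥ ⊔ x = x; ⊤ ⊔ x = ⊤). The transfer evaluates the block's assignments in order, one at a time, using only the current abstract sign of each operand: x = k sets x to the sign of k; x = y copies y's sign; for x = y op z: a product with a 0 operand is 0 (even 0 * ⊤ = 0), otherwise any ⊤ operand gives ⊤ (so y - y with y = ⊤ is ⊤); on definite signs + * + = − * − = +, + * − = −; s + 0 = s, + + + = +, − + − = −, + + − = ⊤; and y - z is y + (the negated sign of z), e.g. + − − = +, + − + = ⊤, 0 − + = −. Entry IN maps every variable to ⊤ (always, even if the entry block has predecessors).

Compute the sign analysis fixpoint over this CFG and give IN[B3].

Per-block solution:
  B0:  IN=(all ⊤)  OUT={c:-, d:-; rest ⊤}
  B1:  IN={c:-, d:-; rest ⊤}  OUT={c:-, d:-; rest ⊤}
  B2:  IN={c:-, d:-; rest ⊤}  OUT={c:-, d:-; rest ⊤}
  B3:  IN={c:-, d:-; rest ⊤}  OUT={c:-, d:-; rest ⊤}
  B4:  IN={c:-, d:-; rest ⊤}  OUT={c:-, d:-; rest ⊤}
  B5:  IN={c:-, d:-; rest ⊤}  OUT={c:-, d:-, f:-; rest ⊤}
  B6:  IN={c:-, d:-, f:-; rest ⊤}  OUT={c:-, f:-; rest ⊤}
  B7:  IN={c:-; rest ⊤}  OUT={c:-; rest ⊤}

Merge at B3: IN[B3] = OUT[B2] = {a: ⊤, b: ⊤, c: -, d: -, e: ⊤, f: ⊤}

Answer: {a: ⊤, b: ⊤, c: -, d: -, e: ⊤, f: ⊤}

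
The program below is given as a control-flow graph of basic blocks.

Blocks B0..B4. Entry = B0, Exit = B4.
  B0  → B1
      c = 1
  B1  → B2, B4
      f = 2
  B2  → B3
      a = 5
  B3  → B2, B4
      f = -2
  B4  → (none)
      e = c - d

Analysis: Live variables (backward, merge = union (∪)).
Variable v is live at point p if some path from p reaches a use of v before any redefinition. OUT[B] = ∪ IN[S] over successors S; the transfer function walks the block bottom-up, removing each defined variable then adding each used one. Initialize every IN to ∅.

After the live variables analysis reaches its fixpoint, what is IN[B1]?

Fixpoint table:
  B0: | IN={d} | OUT={c, d}
  B1: | IN={c, d} | OUT={c, d}
  B2: | IN={c, d} | OUT={c, d}
  B3: | IN={c, d} | OUT={c, d}
  B4: | IN={c, d} | OUT={}

Merge at B1: OUT[B1] = IN[B2] ⊔ IN[B4] = {c, d}
Applying B1's transfer function to that OUT value gives IN[B1] (row B1 above).

Answer: {c, d}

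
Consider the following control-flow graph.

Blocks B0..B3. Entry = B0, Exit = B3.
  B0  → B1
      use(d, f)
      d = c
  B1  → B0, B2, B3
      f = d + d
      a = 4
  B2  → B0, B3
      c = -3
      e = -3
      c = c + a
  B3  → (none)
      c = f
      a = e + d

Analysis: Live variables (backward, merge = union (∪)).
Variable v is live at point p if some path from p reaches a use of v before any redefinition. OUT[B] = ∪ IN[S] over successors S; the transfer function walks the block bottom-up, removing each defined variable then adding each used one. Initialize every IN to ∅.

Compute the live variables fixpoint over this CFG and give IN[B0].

Answer: {c, d, e, f}

Working:
Fixpoint table:
  B0: | IN={c, d, e, f} | OUT={c, d, e}
  B1: | IN={c, d, e} | OUT={a, c, d, e, f}
  B2: | IN={a, d, f} | OUT={c, d, e, f}
  B3: | IN={d, e, f} | OUT={}

Merge at B0: OUT[B0] = IN[B1] = {c, d, e}
Applying B0's transfer function to that OUT value gives IN[B0] (row B0 above).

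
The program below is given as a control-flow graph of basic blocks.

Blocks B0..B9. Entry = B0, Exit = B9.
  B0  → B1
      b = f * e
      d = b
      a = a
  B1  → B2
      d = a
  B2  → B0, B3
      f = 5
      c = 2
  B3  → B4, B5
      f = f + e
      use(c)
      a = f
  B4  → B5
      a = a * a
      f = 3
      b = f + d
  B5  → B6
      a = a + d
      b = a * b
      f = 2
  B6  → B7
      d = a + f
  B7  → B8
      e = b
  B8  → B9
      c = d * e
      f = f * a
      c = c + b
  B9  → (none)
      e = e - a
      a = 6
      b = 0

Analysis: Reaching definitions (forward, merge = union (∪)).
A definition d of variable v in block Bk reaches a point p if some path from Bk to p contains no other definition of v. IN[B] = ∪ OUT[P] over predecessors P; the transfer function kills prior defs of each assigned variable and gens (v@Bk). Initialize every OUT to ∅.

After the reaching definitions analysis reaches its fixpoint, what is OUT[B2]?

Answer: {a@B0, b@B0, c@B2, d@B1, f@B2}

Trace:
Converged values:
  B0:  IN={a@B0, b@B0, c@B2, d@B1, f@B2}  OUT={a@B0, b@B0, c@B2, d@B0, f@B2}
  B1:  IN={a@B0, b@B0, c@B2, d@B0, f@B2}  OUT={a@B0, b@B0, c@B2, d@B1, f@B2}
  B2:  IN={a@B0, b@B0, c@B2, d@B1, f@B2}  OUT={a@B0, b@B0, c@B2, d@B1, f@B2}
  B3:  IN={a@B0, b@B0, c@B2, d@B1, f@B2}  OUT={a@B3, b@B0, c@B2, d@B1, f@B3}
  B4:  IN={a@B3, b@B0, c@B2, d@B1, f@B3}  OUT={a@B4, b@B4, c@B2, d@B1, f@B4}
  B5:  IN={a@B3, a@B4, b@B0, b@B4, c@B2, d@B1, f@B3, f@B4}  OUT={a@B5, b@B5, c@B2, d@B1, f@B5}
  B6:  IN={a@B5, b@B5, c@B2, d@B1, f@B5}  OUT={a@B5, b@B5, c@B2, d@B6, f@B5}
  B7:  IN={a@B5, b@B5, c@B2, d@B6, f@B5}  OUT={a@B5, b@B5, c@B2, d@B6, e@B7, f@B5}
  B8:  IN={a@B5, b@B5, c@B2, d@B6, e@B7, f@B5}  OUT={a@B5, b@B5, c@B8, d@B6, e@B7, f@B8}
  B9:  IN={a@B5, b@B5, c@B8, d@B6, e@B7, f@B8}  OUT={a@B9, b@B9, c@B8, d@B6, e@B9, f@B8}

Merge at B2: IN[B2] = OUT[B1] = {a@B0, b@B0, c@B2, d@B1, f@B2}
Applying B2's transfer function to that IN value gives OUT[B2] (row B2 above).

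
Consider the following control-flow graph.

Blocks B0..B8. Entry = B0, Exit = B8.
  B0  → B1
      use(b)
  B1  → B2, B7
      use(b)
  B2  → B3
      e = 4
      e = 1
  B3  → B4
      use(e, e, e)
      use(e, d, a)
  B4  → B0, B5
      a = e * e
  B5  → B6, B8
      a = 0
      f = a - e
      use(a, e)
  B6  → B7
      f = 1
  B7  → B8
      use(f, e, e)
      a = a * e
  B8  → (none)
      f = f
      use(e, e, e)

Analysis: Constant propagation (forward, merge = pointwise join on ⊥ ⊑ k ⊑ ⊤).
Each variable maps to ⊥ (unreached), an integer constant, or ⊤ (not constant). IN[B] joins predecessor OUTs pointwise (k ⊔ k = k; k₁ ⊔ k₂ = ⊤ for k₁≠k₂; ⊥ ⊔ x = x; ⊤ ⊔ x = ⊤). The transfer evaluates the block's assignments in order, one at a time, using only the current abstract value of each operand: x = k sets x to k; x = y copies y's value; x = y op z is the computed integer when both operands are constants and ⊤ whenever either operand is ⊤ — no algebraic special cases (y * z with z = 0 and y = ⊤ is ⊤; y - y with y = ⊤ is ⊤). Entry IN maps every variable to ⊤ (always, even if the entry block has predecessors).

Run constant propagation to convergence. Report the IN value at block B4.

Answer: {a: ⊤, b: ⊤, c: ⊤, d: ⊤, e: 1, f: ⊤}

Working:
Fixpoint table:
  B0:   IN=(all ⊤)   OUT=(all ⊤)
  B1:   IN=(all ⊤)   OUT=(all ⊤)
  B2:   IN=(all ⊤)   OUT={e:1; rest ⊤}
  B3:   IN={e:1; rest ⊤}   OUT={e:1; rest ⊤}
  B4:   IN={e:1; rest ⊤}   OUT={a:1, e:1; rest ⊤}
  B5:   IN={a:1, e:1; rest ⊤}   OUT={a:0, e:1, f:-1; rest ⊤}
  B6:   IN={a:0, e:1, f:-1; rest ⊤}   OUT={a:0, e:1, f:1; rest ⊤}
  B7:   IN=(all ⊤)   OUT=(all ⊤)
  B8:   IN=(all ⊤)   OUT=(all ⊤)

Merge at B4: IN[B4] = OUT[B3] = {a: ⊤, b: ⊤, c: ⊤, d: ⊤, e: 1, f: ⊤}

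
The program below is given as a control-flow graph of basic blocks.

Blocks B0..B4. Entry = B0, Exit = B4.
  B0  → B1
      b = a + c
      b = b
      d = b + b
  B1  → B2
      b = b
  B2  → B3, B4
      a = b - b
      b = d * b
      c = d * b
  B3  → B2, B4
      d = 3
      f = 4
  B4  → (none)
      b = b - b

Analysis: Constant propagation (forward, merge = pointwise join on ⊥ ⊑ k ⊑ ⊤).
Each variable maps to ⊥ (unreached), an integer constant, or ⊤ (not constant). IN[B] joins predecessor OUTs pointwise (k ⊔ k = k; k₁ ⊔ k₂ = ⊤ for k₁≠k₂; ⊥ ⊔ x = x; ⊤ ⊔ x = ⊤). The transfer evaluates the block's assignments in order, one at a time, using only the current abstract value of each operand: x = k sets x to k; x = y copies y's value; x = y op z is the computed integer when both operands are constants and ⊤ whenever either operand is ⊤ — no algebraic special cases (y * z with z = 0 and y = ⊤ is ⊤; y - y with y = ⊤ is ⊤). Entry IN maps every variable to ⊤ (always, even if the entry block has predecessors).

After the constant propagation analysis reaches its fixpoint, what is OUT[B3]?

Answer: {a: ⊤, b: ⊤, c: ⊤, d: 3, e: ⊤, f: 4}

Derivation:
Converged values:
  B0:  IN=(all ⊤)  OUT=(all ⊤)
  B1:  IN=(all ⊤)  OUT=(all ⊤)
  B2:  IN=(all ⊤)  OUT=(all ⊤)
  B3:  IN=(all ⊤)  OUT={d:3, f:4; rest ⊤}
  B4:  IN=(all ⊤)  OUT=(all ⊤)

Merge at B3: IN[B3] = OUT[B2] = {a: ⊤, b: ⊤, c: ⊤, d: ⊤, e: ⊤, f: ⊤}
Applying B3's transfer function to that IN value gives OUT[B3] (row B3 above).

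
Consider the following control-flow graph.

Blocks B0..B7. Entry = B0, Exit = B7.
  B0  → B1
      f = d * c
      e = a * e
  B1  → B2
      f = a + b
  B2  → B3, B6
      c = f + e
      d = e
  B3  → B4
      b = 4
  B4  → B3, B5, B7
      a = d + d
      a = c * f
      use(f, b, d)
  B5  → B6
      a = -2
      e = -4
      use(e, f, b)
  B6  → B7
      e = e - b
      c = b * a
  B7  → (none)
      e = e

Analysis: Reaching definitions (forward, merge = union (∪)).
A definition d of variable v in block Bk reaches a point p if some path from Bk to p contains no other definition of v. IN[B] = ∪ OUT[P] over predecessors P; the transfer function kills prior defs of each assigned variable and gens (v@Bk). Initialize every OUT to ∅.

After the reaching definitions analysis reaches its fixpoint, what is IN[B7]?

Answer: {a@B4, a@B5, b@B3, c@B2, c@B6, d@B2, e@B0, e@B6, f@B1}

Trace:
Fixpoint table:
  B0:   IN={}   OUT={e@B0, f@B0}
  B1:   IN={e@B0, f@B0}   OUT={e@B0, f@B1}
  B2:   IN={e@B0, f@B1}   OUT={c@B2, d@B2, e@B0, f@B1}
  B3:   IN={a@B4, b@B3, c@B2, d@B2, e@B0, f@B1}   OUT={a@B4, b@B3, c@B2, d@B2, e@B0, f@B1}
  B4:   IN={a@B4, b@B3, c@B2, d@B2, e@B0, f@B1}   OUT={a@B4, b@B3, c@B2, d@B2, e@B0, f@B1}
  B5:   IN={a@B4, b@B3, c@B2, d@B2, e@B0, f@B1}   OUT={a@B5, b@B3, c@B2, d@B2, e@B5, f@B1}
  B6:   IN={a@B5, b@B3, c@B2, d@B2, e@B0, e@B5, f@B1}   OUT={a@B5, b@B3, c@B6, d@B2, e@B6, f@B1}
  B7:   IN={a@B4, a@B5, b@B3, c@B2, c@B6, d@B2, e@B0, e@B6, f@B1}   OUT={a@B4, a@B5, b@B3, c@B2, c@B6, d@B2, e@B7, f@B1}

Merge at B7: IN[B7] = OUT[B4] ⊔ OUT[B6] = {a@B4, a@B5, b@B3, c@B2, c@B6, d@B2, e@B0, e@B6, f@B1}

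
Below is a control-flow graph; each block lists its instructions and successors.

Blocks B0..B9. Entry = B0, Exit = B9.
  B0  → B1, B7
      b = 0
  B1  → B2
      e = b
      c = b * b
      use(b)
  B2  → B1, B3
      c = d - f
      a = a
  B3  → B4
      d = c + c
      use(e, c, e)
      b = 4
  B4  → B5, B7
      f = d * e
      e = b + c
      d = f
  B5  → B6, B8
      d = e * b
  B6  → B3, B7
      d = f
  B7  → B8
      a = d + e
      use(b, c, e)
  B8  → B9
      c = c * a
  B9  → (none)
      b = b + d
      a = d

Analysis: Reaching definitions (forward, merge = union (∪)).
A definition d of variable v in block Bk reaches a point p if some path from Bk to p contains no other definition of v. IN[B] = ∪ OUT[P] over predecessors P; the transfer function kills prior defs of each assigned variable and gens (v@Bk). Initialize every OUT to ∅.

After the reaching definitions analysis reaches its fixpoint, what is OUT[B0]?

Answer: {b@B0}

Trace:
Converged values:
  B0: | IN={} | OUT={b@B0}
  B1: | IN={a@B2, b@B0, c@B2, e@B1} | OUT={a@B2, b@B0, c@B1, e@B1}
  B2: | IN={a@B2, b@B0, c@B1, e@B1} | OUT={a@B2, b@B0, c@B2, e@B1}
  B3: | IN={a@B2, b@B0, b@B3, c@B2, d@B6, e@B1, e@B4, f@B4} | OUT={a@B2, b@B3, c@B2, d@B3, e@B1, e@B4, f@B4}
  B4: | IN={a@B2, b@B3, c@B2, d@B3, e@B1, e@B4, f@B4} | OUT={a@B2, b@B3, c@B2, d@B4, e@B4, f@B4}
  B5: | IN={a@B2, b@B3, c@B2, d@B4, e@B4, f@B4} | OUT={a@B2, b@B3, c@B2, d@B5, e@B4, f@B4}
  B6: | IN={a@B2, b@B3, c@B2, d@B5, e@B4, f@B4} | OUT={a@B2, b@B3, c@B2, d@B6, e@B4, f@B4}
  B7: | IN={a@B2, b@B0, b@B3, c@B2, d@B4, d@B6, e@B4, f@B4} | OUT={a@B7, b@B0, b@B3, c@B2, d@B4, d@B6, e@B4, f@B4}
  B8: | IN={a@B2, a@B7, b@B0, b@B3, c@B2, d@B4, d@B5, d@B6, e@B4, f@B4} | OUT={a@B2, a@B7, b@B0, b@B3, c@B8, d@B4, d@B5, d@B6, e@B4, f@B4}
  B9: | IN={a@B2, a@B7, b@B0, b@B3, c@B8, d@B4, d@B5, d@B6, e@B4, f@B4} | OUT={a@B9, b@B9, c@B8, d@B4, d@B5, d@B6, e@B4, f@B4}

B0 is the boundary node: IN[B0] = {}
Applying B0's transfer function to that IN value gives OUT[B0] (row B0 above).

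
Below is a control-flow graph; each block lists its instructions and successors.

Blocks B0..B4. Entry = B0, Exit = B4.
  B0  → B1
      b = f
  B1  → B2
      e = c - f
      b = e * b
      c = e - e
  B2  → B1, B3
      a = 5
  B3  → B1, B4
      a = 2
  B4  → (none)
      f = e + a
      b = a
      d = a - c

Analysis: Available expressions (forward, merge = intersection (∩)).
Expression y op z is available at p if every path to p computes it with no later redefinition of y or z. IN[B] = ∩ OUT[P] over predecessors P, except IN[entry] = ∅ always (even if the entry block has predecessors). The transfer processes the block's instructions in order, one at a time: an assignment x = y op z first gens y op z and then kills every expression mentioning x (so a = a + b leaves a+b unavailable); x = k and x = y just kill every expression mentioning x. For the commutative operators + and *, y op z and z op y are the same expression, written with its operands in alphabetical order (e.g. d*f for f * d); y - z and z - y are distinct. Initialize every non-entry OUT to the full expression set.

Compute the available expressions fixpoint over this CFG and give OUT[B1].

Fixpoint table:
  B0: | IN={} | OUT={}
  B1: | IN={} | OUT={e-e}
  B2: | IN={e-e} | OUT={e-e}
  B3: | IN={e-e} | OUT={e-e}
  B4: | IN={e-e} | OUT={a+e, a-c, e-e}

Merge at B1: IN[B1] = OUT[B0] ∩ OUT[B2] ∩ OUT[B3] = {}
Applying B1's transfer function to that IN value gives OUT[B1] (row B1 above).

Answer: {e-e}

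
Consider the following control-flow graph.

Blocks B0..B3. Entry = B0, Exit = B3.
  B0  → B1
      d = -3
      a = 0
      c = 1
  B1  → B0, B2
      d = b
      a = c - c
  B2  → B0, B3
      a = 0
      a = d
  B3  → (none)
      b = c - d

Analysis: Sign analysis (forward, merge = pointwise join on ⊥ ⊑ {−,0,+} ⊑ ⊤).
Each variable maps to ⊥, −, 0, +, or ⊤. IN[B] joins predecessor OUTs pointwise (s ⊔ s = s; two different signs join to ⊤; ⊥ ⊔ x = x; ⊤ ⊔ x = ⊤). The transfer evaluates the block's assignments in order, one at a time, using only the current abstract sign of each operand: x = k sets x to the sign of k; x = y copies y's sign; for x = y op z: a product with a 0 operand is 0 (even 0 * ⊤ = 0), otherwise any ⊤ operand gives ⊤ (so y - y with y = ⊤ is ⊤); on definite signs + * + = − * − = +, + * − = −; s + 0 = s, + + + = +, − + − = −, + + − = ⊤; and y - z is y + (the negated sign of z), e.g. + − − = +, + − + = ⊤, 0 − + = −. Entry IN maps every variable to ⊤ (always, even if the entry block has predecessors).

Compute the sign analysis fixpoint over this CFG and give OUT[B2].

Answer: {a: ⊤, b: ⊤, c: +, d: ⊤, e: ⊤, f: ⊤}

Trace:
Converged values:
  B0:  IN=(all ⊤)  OUT={a:0, c:+, d:-; rest ⊤}
  B1:  IN={a:0, c:+, d:-; rest ⊤}  OUT={c:+; rest ⊤}
  B2:  IN={c:+; rest ⊤}  OUT={c:+; rest ⊤}
  B3:  IN={c:+; rest ⊤}  OUT={c:+; rest ⊤}

Merge at B2: IN[B2] = OUT[B1] = {a: ⊤, b: ⊤, c: +, d: ⊤, e: ⊤, f: ⊤}
Applying B2's transfer function to that IN value gives OUT[B2] (row B2 above).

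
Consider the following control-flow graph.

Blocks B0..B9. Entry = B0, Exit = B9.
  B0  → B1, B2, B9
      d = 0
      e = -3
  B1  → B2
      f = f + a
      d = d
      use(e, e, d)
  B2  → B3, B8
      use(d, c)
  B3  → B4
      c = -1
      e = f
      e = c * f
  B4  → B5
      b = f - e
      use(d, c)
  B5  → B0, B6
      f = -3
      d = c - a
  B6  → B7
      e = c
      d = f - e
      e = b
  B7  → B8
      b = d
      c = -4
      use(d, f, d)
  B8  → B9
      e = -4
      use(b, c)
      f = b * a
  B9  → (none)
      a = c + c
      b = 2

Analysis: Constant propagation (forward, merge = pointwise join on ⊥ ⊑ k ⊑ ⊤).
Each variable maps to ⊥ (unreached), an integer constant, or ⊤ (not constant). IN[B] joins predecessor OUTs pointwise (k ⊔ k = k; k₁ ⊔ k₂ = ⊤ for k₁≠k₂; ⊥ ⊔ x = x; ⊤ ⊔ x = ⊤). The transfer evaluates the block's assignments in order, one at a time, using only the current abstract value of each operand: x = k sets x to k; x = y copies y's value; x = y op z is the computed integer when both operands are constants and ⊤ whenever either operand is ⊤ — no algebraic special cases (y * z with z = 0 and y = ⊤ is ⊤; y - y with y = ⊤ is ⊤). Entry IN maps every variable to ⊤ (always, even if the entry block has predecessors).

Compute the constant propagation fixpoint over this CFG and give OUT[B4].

Converged values:
  B0: | IN=(all ⊤) | OUT={d:0, e:-3; rest ⊤}
  B1: | IN={d:0, e:-3; rest ⊤} | OUT={d:0, e:-3; rest ⊤}
  B2: | IN={d:0, e:-3; rest ⊤} | OUT={d:0, e:-3; rest ⊤}
  B3: | IN={d:0, e:-3; rest ⊤} | OUT={c:-1, d:0; rest ⊤}
  B4: | IN={c:-1, d:0; rest ⊤} | OUT={c:-1, d:0; rest ⊤}
  B5: | IN={c:-1, d:0; rest ⊤} | OUT={c:-1, f:-3; rest ⊤}
  B6: | IN={c:-1, f:-3; rest ⊤} | OUT={c:-1, d:-2, f:-3; rest ⊤}
  B7: | IN={c:-1, d:-2, f:-3; rest ⊤} | OUT={b:-2, c:-4, d:-2, f:-3; rest ⊤}
  B8: | IN=(all ⊤) | OUT={e:-4; rest ⊤}
  B9: | IN=(all ⊤) | OUT={b:2; rest ⊤}

Merge at B4: IN[B4] = OUT[B3] = {a: ⊤, b: ⊤, c: -1, d: 0, e: ⊤, f: ⊤}
Applying B4's transfer function to that IN value gives OUT[B4] (row B4 above).

Answer: {a: ⊤, b: ⊤, c: -1, d: 0, e: ⊤, f: ⊤}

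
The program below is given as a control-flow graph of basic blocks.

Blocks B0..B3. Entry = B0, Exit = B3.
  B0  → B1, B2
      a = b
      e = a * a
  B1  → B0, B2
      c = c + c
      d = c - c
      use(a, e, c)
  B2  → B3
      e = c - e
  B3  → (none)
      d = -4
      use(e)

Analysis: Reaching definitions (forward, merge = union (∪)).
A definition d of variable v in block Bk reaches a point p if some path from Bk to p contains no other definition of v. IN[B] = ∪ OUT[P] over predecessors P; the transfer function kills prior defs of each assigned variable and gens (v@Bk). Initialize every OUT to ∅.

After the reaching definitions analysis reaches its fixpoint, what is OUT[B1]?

Per-block solution:
  B0:   IN={a@B0, c@B1, d@B1, e@B0}   OUT={a@B0, c@B1, d@B1, e@B0}
  B1:   IN={a@B0, c@B1, d@B1, e@B0}   OUT={a@B0, c@B1, d@B1, e@B0}
  B2:   IN={a@B0, c@B1, d@B1, e@B0}   OUT={a@B0, c@B1, d@B1, e@B2}
  B3:   IN={a@B0, c@B1, d@B1, e@B2}   OUT={a@B0, c@B1, d@B3, e@B2}

Merge at B1: IN[B1] = OUT[B0] = {a@B0, c@B1, d@B1, e@B0}
Applying B1's transfer function to that IN value gives OUT[B1] (row B1 above).

Answer: {a@B0, c@B1, d@B1, e@B0}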